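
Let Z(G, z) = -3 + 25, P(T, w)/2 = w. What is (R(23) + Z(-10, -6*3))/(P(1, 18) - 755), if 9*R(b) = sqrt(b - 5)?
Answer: -22/719 - sqrt(2)/2157 ≈ -0.031254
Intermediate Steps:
P(T, w) = 2*w
Z(G, z) = 22
R(b) = sqrt(-5 + b)/9 (R(b) = sqrt(b - 5)/9 = sqrt(-5 + b)/9)
(R(23) + Z(-10, -6*3))/(P(1, 18) - 755) = (sqrt(-5 + 23)/9 + 22)/(2*18 - 755) = (sqrt(18)/9 + 22)/(36 - 755) = ((3*sqrt(2))/9 + 22)/(-719) = (sqrt(2)/3 + 22)*(-1/719) = (22 + sqrt(2)/3)*(-1/719) = -22/719 - sqrt(2)/2157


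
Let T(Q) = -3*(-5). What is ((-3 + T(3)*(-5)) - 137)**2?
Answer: 46225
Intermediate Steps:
T(Q) = 15
((-3 + T(3)*(-5)) - 137)**2 = ((-3 + 15*(-5)) - 137)**2 = ((-3 - 75) - 137)**2 = (-78 - 137)**2 = (-215)**2 = 46225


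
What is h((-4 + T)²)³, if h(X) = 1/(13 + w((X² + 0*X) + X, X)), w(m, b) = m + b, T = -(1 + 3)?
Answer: 1/76063340053 ≈ 1.3147e-11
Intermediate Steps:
T = -4 (T = -1*4 = -4)
w(m, b) = b + m
h(X) = 1/(13 + X² + 2*X) (h(X) = 1/(13 + (X + ((X² + 0*X) + X))) = 1/(13 + (X + ((X² + 0) + X))) = 1/(13 + (X + (X² + X))) = 1/(13 + (X + (X + X²))) = 1/(13 + (X² + 2*X)) = 1/(13 + X² + 2*X))
h((-4 + T)²)³ = (1/(13 + (-4 - 4)² + (-4 - 4)²*(1 + (-4 - 4)²)))³ = (1/(13 + (-8)² + (-8)²*(1 + (-8)²)))³ = (1/(13 + 64 + 64*(1 + 64)))³ = (1/(13 + 64 + 64*65))³ = (1/(13 + 64 + 4160))³ = (1/4237)³ = 1/76063340053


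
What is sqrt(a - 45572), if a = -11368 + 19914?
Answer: 33*I*sqrt(34) ≈ 192.42*I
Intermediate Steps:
a = 8546
sqrt(a - 45572) = sqrt(8546 - 45572) = sqrt(-37026) = 33*I*sqrt(34)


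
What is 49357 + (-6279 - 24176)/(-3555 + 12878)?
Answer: 460124856/9323 ≈ 49354.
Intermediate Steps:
49357 + (-6279 - 24176)/(-3555 + 12878) = 49357 - 30455/9323 = 460124856/9323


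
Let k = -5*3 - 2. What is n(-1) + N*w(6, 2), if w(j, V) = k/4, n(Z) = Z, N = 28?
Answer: -120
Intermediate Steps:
k = -17 (k = -15 - 2 = -17)
w(j, V) = -17/4
n(-1) + N*w(6, 2) = -1 + 28*(-17/4) = -1 - 119 = -120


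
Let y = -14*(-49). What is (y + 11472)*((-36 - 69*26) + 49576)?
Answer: 580495868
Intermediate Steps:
y = 686
(y + 11472)*((-36 - 69*26) + 49576) = (686 + 11472)*((-36 - 69*26) + 49576) = 12158*((-36 - 1794) + 49576) = 12158*(-1830 + 49576) = 12158*47746 = 580495868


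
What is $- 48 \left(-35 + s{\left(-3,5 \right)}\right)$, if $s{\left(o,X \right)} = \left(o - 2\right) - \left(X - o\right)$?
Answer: $2304$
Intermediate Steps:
$s{\left(o,X \right)} = -2 - X + 2 o$ ($s{\left(o,X \right)} = \left(-2 + o\right) - \left(X - o\right) = -2 - X + 2 o$)
$- 48 \left(-35 + s{\left(-3,5 \right)}\right) = - 48 \left(-35 - 13\right) = \left(-48\right) \left(-48\right) = 2304$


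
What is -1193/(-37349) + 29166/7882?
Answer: 549362080/147192409 ≈ 3.7323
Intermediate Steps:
-1193/(-37349) + 29166/7882 = -1193*(-1/37349) + 29166*(1/7882) = 1193/37349 + 14583/3941 = 549362080/147192409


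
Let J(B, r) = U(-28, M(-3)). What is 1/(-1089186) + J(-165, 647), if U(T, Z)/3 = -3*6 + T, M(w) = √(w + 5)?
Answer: -150307669/1089186 ≈ -138.00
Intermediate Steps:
M(w) = √(5 + w)
U(T, Z) = -54 + 3*T (U(T, Z) = 3*(-3*6 + T) = 3*(-18 + T) = -54 + 3*T)
J(B, r) = -138 (J(B, r) = -54 + 3*(-28) = -54 - 84 = -138)
1/(-1089186) + J(-165, 647) = 1/(-1089186) - 138 = -1/1089186 - 138 = -150307669/1089186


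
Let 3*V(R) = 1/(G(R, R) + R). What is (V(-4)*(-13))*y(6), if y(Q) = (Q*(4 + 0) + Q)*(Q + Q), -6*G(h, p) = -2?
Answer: 4680/11 ≈ 425.45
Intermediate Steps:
G(h, p) = ⅓ (G(h, p) = -⅙*(-2) = ⅓)
y(Q) = 10*Q² (y(Q) = (Q*4 + Q)*(2*Q) = (4*Q + Q)*(2*Q) = (5*Q)*(2*Q) = 10*Q²)
V(R) = 1/(3*(⅓ + R))
(V(-4)*(-13))*y(6) = (-13/(1 + 3*(-4)))*(10*6²) = (-13/(1 - 12))*(10*36) = (-13/(-11))*360 = -1/11*(-13)*360 = (13/11)*360 = 4680/11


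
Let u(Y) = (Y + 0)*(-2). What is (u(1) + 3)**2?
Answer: 1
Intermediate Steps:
u(Y) = -2*Y (u(Y) = Y*(-2) = -2*Y)
(u(1) + 3)**2 = (-2*1 + 3)**2 = (-2 + 3)**2 = 1**2 = 1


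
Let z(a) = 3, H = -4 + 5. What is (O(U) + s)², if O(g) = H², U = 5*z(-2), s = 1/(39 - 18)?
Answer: 484/441 ≈ 1.0975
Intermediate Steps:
H = 1
s = 1/21 ≈ 0.047619
U = 15 (U = 5*3 = 15)
O(g) = 1 (O(g) = 1² = 1)
(O(U) + s)² = (1 + 1/21)² = (22/21)² = 484/441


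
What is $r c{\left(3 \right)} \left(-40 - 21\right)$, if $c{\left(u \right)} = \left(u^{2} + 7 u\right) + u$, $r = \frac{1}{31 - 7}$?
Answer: $- \frac{671}{8} \approx -83.875$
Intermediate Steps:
$r = \frac{1}{24} \approx 0.041667$
$c{\left(u \right)} = u^{2} + 8 u$
$r c{\left(3 \right)} \left(-40 - 21\right) = \frac{3 \left(8 + 3\right)}{24} \left(-40 - 21\right) = \frac{3 \cdot 11}{24} \left(-40 - 21\right) = \frac{1}{24} \cdot 33 \left(-61\right) = \frac{11}{8} \left(-61\right) = - \frac{671}{8}$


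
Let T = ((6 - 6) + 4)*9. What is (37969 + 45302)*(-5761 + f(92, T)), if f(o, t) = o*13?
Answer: -380132115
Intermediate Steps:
T = 36 (T = (0 + 4)*9 = 4*9 = 36)
f(o, t) = 13*o
(37969 + 45302)*(-5761 + f(92, T)) = (37969 + 45302)*(-5761 + 13*92) = 83271*(-5761 + 1196) = 83271*(-4565) = -380132115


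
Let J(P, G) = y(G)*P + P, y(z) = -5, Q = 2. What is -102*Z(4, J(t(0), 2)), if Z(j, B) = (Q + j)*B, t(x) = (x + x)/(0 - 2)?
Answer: 0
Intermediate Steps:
t(x) = -x (t(x) = (2*x)/(-2) = (2*x)*(-1/2) = -x)
J(P, G) = -4*P (J(P, G) = -5*P + P = -4*P)
Z(j, B) = B*(2 + j) (Z(j, B) = (2 + j)*B = B*(2 + j))
-102*Z(4, J(t(0), 2)) = -102*(-(-4)*0)*(2 + 4) = -102*(-4*0)*6 = -0*6 = -102*0 = 0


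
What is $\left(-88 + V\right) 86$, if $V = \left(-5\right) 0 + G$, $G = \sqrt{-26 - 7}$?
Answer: $-7568 + 86 i \sqrt{33} \approx -7568.0 + 494.03 i$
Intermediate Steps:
$G = i \sqrt{33}$ ($G = \sqrt{-33} = i \sqrt{33} \approx 5.7446 i$)
$V = i \sqrt{33}$ ($V = \left(-5\right) 0 + i \sqrt{33} = 0 + i \sqrt{33} = i \sqrt{33} \approx 5.7446 i$)
$\left(-88 + V\right) 86 = \left(-88 + i \sqrt{33}\right) 86 = -7568 + 86 i \sqrt{33}$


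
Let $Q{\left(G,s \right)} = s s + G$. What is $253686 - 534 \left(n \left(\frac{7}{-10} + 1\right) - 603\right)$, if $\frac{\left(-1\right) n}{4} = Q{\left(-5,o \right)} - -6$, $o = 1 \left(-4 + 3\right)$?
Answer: $\frac{2884848}{5} \approx 5.7697 \cdot 10^{5}$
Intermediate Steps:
$o = -1$ ($o = 1 \left(-1\right) = -1$)
$Q{\left(G,s \right)} = G + s^{2}$ ($Q{\left(G,s \right)} = s^{2} + G = G + s^{2}$)
$n = -8$ ($n = - 4 \left(\left(-5 + \left(-1\right)^{2}\right) - -6\right) = - 4 \left(\left(-5 + 1\right) + 6\right) = - 4 \left(-4 + 6\right) = \left(-4\right) 2 = -8$)
$253686 - 534 \left(n \left(\frac{7}{-10} + 1\right) - 603\right) = 253686 - 534 \left(- 8 \left(\frac{7}{-10} + 1\right) - 603\right) = 253686 - 534 \left(- 8 \left(7 \left(- \frac{1}{10}\right) + 1\right) - 603\right) = 253686 - 534 \left(- 8 \left(- \frac{7}{10} + 1\right) - 603\right) = 253686 - 534 \left(\left(-8\right) \frac{3}{10} - 603\right) = 253686 - 534 \left(- \frac{12}{5} - 603\right) = 253686 - 534 \left(- \frac{3027}{5}\right) = 253686 - - \frac{1616418}{5} = 253686 + \frac{1616418}{5} = \frac{2884848}{5}$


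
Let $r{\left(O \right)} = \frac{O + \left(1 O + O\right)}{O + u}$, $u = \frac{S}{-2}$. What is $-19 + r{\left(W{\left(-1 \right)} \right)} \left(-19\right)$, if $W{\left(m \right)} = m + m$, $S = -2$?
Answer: $-133$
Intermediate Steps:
$W{\left(m \right)} = 2 m$
$u = 1$ ($u = - \frac{2}{-2} = \left(-2\right) \left(- \frac{1}{2}\right) = 1$)
$r{\left(O \right)} = \frac{3 O}{1 + O}$ ($r{\left(O \right)} = \frac{O + \left(1 O + O\right)}{O + 1} = \frac{O + \left(O + O\right)}{1 + O} = \frac{O + 2 O}{1 + O} = \frac{3 O}{1 + O}$)
$-19 + r{\left(W{\left(-1 \right)} \right)} \left(-19\right) = -19 + \frac{3 \cdot 2 \left(-1\right)}{1 + 2 \left(-1\right)} \left(-19\right) = -19 + 3 \left(-2\right) \frac{1}{1 - 2} \left(-19\right) = -19 + 3 \left(-2\right) \frac{1}{-1} \left(-19\right) = -19 + 3 \left(-2\right) \left(-1\right) \left(-19\right) = -19 + 6 \left(-19\right) = -19 - 114 = -133$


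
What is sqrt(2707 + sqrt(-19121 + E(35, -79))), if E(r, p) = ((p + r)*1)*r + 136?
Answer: sqrt(2707 + 5*I*sqrt(821)) ≈ 52.047 + 1.3763*I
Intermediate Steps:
E(r, p) = 136 + r*(p + r) (E(r, p) = (p + r)*r + 136 = r*(p + r) + 136 = 136 + r*(p + r))
sqrt(2707 + sqrt(-19121 + E(35, -79))) = sqrt(2707 + sqrt(-19121 + (136 + 35**2 - 79*35))) = sqrt(2707 + sqrt(-19121 + (136 + 1225 - 2765))) = sqrt(2707 + sqrt(-19121 - 1404)) = sqrt(2707 + sqrt(-20525)) = sqrt(2707 + 5*I*sqrt(821))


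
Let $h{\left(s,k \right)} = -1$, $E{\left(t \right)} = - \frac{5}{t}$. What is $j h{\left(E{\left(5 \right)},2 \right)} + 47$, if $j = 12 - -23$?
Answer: $12$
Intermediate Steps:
$j = 35$ ($j = 12 + 23 = 35$)
$j h{\left(E{\left(5 \right)},2 \right)} + 47 = 35 \left(-1\right) + 47 = -35 + 47 = 12$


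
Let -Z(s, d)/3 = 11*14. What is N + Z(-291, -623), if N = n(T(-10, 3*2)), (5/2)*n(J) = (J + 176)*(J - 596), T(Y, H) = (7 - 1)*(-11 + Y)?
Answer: -14902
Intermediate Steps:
Z(s, d) = -462 (Z(s, d) = -33*14 = -3*154 = -462)
T(Y, H) = -66 + 6*Y (T(Y, H) = 6*(-11 + Y) = -66 + 6*Y)
n(J) = 2*(-596 + J)*(176 + J)/5 (n(J) = 2*((J + 176)*(J - 596))/5 = 2*((176 + J)*(-596 + J))/5 = 2*((-596 + J)*(176 + J))/5 = 2*(-596 + J)*(176 + J)/5)
N = -14440 (N = -209792/5 - 168*(-66 + 6*(-10)) + 2*(-66 + 6*(-10))²/5 = -209792/5 - 168*(-66 - 60) + 2*(-66 - 60)²/5 = -209792/5 - 168*(-126) + (⅖)*(-126)² = -209792/5 + 21168 + (⅖)*15876 = -209792/5 + 21168 + 31752/5 = -14440)
N + Z(-291, -623) = -14440 - 462 = -14902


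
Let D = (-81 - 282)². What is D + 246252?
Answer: 378021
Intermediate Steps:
D = 131769 (D = (-363)² = 131769)
D + 246252 = 131769 + 246252 = 378021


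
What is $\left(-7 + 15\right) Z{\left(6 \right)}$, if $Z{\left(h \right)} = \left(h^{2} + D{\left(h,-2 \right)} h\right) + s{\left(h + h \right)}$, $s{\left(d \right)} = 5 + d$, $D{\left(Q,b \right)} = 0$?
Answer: $424$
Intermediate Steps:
$Z{\left(h \right)} = 5 + h^{2} + 2 h$ ($Z{\left(h \right)} = \left(h^{2} + 0 h\right) + \left(5 + \left(h + h\right)\right) = \left(h^{2} + 0\right) + \left(5 + 2 h\right) = h^{2} + \left(5 + 2 h\right) = 5 + h^{2} + 2 h$)
$\left(-7 + 15\right) Z{\left(6 \right)} = \left(-7 + 15\right) \left(5 + 6^{2} + 2 \cdot 6\right) = 8 \left(5 + 36 + 12\right) = 8 \cdot 53 = 424$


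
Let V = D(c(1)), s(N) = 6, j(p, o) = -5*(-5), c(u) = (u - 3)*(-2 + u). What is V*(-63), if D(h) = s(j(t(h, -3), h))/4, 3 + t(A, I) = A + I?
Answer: -189/2 ≈ -94.500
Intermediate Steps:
c(u) = (-3 + u)*(-2 + u)
t(A, I) = -3 + A + I (t(A, I) = -3 + (A + I) = -3 + A + I)
j(p, o) = 25
D(h) = 3/2 (D(h) = 6/4 = 6*(¼) = 3/2)
V = 3/2 ≈ 1.5000
V*(-63) = (3/2)*(-63) = -189/2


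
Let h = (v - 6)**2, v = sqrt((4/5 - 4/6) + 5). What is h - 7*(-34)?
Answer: 4187/15 - 4*sqrt(1155)/5 ≈ 251.95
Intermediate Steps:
v = sqrt(1155)/15 (v = sqrt((4*(1/5) - 4*1/6) + 5) = sqrt((4/5 - 2/3) + 5) = sqrt(2/15 + 5) = sqrt(77/15) = sqrt(1155)/15 ≈ 2.2657)
h = (-6 + sqrt(1155)/15)**2 (h = (sqrt(1155)/15 - 6)**2 = (-6 + sqrt(1155)/15)**2 ≈ 13.945)
h - 7*(-34) = (90 - sqrt(1155))**2/225 - 7*(-34) = (90 - sqrt(1155))**2/225 - 1*(-238) = (90 - sqrt(1155))**2/225 + 238 = 238 + (90 - sqrt(1155))**2/225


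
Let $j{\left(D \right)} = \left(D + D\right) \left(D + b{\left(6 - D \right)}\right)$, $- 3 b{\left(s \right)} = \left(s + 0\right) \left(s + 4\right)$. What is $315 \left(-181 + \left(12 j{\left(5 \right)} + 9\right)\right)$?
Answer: $71820$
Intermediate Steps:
$b{\left(s \right)} = - \frac{s \left(4 + s\right)}{3}$ ($b{\left(s \right)} = - \frac{\left(s + 0\right) \left(s + 4\right)}{3} = - \frac{s \left(4 + s\right)}{3}$)
$j{\left(D \right)} = 2 D \left(D - \frac{\left(6 - D\right) \left(10 - D\right)}{3}\right)$ ($j{\left(D \right)} = \left(D + D\right) \left(D - \frac{\left(6 - D\right) \left(4 - \left(-6 + D\right)\right)}{3}\right) = 2 D \left(D - \frac{\left(6 - D\right) \left(10 - D\right)}{3}\right)$)
$315 \left(-181 + \left(12 j{\left(5 \right)} + 9\right)\right) = 315 \left(-181 + \left(12 \cdot \frac{2}{3} \cdot 5 \left(-60 - 5^{2} + 19 \cdot 5\right) + 9\right)\right) = 315 \left(-181 + \left(12 \cdot \frac{2}{3} \cdot 5 \left(-60 - 25 + 95\right) + 9\right)\right) = 315 \left(-181 + \left(12 \cdot \frac{2}{3} \cdot 5 \cdot 10 + 9\right)\right) = 315 \left(-181 + \left(12 \cdot \frac{100}{3} + 9\right)\right) = 315 \left(-181 + \left(400 + 9\right)\right) = 315 \left(-181 + 409\right) = 315 \cdot 228 = 71820$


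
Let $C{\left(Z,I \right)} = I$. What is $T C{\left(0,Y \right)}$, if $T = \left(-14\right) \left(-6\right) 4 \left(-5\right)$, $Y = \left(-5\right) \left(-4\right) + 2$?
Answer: $-36960$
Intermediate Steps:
$Y = 22$ ($Y = 20 + 2 = 22$)
$T = -1680$ ($T = 84 \left(-20\right) = -1680$)
$T C{\left(0,Y \right)} = \left(-1680\right) 22 = -36960$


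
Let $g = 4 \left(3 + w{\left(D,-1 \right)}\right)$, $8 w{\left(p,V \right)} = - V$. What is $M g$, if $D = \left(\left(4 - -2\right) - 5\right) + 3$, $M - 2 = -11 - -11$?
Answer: $25$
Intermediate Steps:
$M = 2$ ($M = 2 - 0 = 2 + \left(-11 + 11\right) = 2 + 0 = 2$)
$D = 4$ ($D = \left(\left(4 + 2\right) - 5\right) + 3 = \left(6 - 5\right) + 3 = 1 + 3 = 4$)
$w{\left(p,V \right)} = - \frac{V}{8}$ ($w{\left(p,V \right)} = \frac{\left(-1\right) V}{8} = - \frac{V}{8}$)
$g = \frac{25}{2}$ ($g = 4 \left(3 - - \frac{1}{8}\right) = 4 \left(3 + \frac{1}{8}\right) = 4 \cdot \frac{25}{8} = \frac{25}{2} \approx 12.5$)
$M g = 2 \cdot \frac{25}{2} = 25$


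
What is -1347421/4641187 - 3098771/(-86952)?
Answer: 14264814730385/403560492024 ≈ 35.347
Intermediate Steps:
-1347421/4641187 - 3098771/(-86952) = -1347421*1/4641187 - 3098771*(-1/86952) = -1347421/4641187 + 3098771/86952 = 14264814730385/403560492024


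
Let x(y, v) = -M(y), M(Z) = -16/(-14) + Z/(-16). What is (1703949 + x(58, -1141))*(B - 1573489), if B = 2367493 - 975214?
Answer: -8645645346215/28 ≈ -3.0877e+11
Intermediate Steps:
M(Z) = 8/7 - Z/16 (M(Z) = -16*(-1/14) + Z*(-1/16) = 8/7 - Z/16)
B = 1392279
x(y, v) = -8/7 + y/16 (x(y, v) = -(8/7 - y/16) = -8/7 + y/16)
(1703949 + x(58, -1141))*(B - 1573489) = (1703949 + (-8/7 + (1/16)*58))*(1392279 - 1573489) = (1703949 + (-8/7 + 29/8))*(-181210) = (1703949 + 139/56)*(-181210) = (95421283/56)*(-181210) = -8645645346215/28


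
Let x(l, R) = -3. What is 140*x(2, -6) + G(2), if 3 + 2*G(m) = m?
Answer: -841/2 ≈ -420.50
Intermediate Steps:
G(m) = -3/2 + m/2
140*x(2, -6) + G(2) = 140*(-3) + (-3/2 + (1/2)*2) = -420 + (-3/2 + 1) = -420 - 1/2 = -841/2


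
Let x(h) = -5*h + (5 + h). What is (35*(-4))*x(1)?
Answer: -140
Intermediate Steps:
x(h) = 5 - 4*h
(35*(-4))*x(1) = (35*(-4))*(5 - 4*1) = -140*(5 - 4) = -140*1 = -140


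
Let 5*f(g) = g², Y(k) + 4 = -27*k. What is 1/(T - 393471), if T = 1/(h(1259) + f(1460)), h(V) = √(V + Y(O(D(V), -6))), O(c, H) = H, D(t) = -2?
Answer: -71512858862895673/28138236089474678794264 + √1417/28138236089474678794264 ≈ -2.5415e-6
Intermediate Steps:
Y(k) = -4 - 27*k
f(g) = g²/5
h(V) = √(158 + V) (h(V) = √(V + (-4 - 27*(-6))) = √(V + (-4 + 162)) = √(V + 158) = √(158 + V))
T = 1/(426320 + √1417) (T = 1/(√(158 + 1259) + (⅕)*1460²) = 1/(√1417 + (⅕)*2131600) = 1/(√1417 + 426320) = 1/(426320 + √1417) ≈ 2.3454e-6)
1/(T - 393471) = 1/((426320/181748740983 - √1417/181748740983) - 393471) = 1/(-71512858862895673/181748740983 - √1417/181748740983)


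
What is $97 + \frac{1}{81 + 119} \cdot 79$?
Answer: $\frac{19479}{200} \approx 97.395$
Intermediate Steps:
$97 + \frac{1}{81 + 119} \cdot 79 = 97 + \frac{1}{200} \cdot 79 = 97 + \frac{79}{200} = \frac{19479}{200}$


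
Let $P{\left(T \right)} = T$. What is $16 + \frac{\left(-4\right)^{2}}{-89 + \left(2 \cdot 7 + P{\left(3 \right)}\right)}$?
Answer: $\frac{142}{9} \approx 15.778$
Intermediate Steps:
$16 + \frac{\left(-4\right)^{2}}{-89 + \left(2 \cdot 7 + P{\left(3 \right)}\right)} = 16 + \frac{\left(-4\right)^{2}}{-89 + \left(2 \cdot 7 + 3\right)} = 16 + \frac{16}{-89 + \left(14 + 3\right)} = 16 + \frac{16}{-89 + 17} = 16 + \frac{16}{-72} = 16 + 16 \left(- \frac{1}{72}\right) = 16 - \frac{2}{9} = \frac{142}{9}$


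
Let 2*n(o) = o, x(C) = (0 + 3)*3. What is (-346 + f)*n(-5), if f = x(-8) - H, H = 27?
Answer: 910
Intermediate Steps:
x(C) = 9 (x(C) = 3*3 = 9)
n(o) = o/2
f = -18 (f = 9 - 1*27 = 9 - 27 = -18)
(-346 + f)*n(-5) = (-346 - 18)*((1/2)*(-5)) = -364*(-5/2) = 910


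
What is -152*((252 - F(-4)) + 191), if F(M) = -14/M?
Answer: -66804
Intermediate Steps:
-152*((252 - F(-4)) + 191) = -152*((252 - (-14)/(-4)) + 191) = -152*((252 - (-14)*(-1)/4) + 191) = -152*((252 - 1*7/2) + 191) = -152*((252 - 7/2) + 191) = -152*(497/2 + 191) = -152*879/2 = -66804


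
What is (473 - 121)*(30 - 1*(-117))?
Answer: 51744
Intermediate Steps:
(473 - 121)*(30 - 1*(-117)) = 352*(30 + 117) = 352*147 = 51744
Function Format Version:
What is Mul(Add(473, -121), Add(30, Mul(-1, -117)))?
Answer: 51744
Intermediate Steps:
Mul(Add(473, -121), Add(30, Mul(-1, -117))) = Mul(352, Add(30, 117)) = Mul(352, 147) = 51744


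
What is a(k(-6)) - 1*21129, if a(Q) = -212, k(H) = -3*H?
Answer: -21341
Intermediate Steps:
a(k(-6)) - 1*21129 = -212 - 1*21129 = -212 - 21129 = -21341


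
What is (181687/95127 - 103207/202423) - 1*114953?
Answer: -170268898161677/1481222517 ≈ -1.1495e+5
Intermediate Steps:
(181687/95127 - 103207/202423) - 1*114953 = (181687*(1/95127) - 103207*1/202423) - 114953 = (181687/95127 - 7939/15571) - 114953 = 2073835024/1481222517 - 114953 = -170268898161677/1481222517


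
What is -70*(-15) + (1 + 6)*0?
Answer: 1050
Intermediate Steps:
-70*(-15) + (1 + 6)*0 = 1050 + 7*0 = 1050 + 0 = 1050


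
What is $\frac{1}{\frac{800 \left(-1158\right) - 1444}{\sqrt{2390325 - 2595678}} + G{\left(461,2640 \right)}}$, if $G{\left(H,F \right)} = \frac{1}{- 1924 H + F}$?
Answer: $- \frac{181598586372}{673244401561899511317289} - \frac{2176802570998679232 i \sqrt{22817}}{673244401561899511317289} \approx -2.6974 \cdot 10^{-13} - 0.0004884 i$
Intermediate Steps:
$G{\left(H,F \right)} = \frac{1}{F - 1924 H}$
$\frac{1}{\frac{800 \left(-1158\right) - 1444}{\sqrt{2390325 - 2595678}} + G{\left(461,2640 \right)}} = \frac{1}{\frac{800 \left(-1158\right) - 1444}{\sqrt{2390325 - 2595678}} + \frac{1}{2640 - 886964}} = \frac{1}{\frac{-926400 - 1444}{\sqrt{-205353}} + \frac{1}{2640 - 886964}} = \frac{1}{- \frac{927844}{3 i \sqrt{22817}} + \frac{1}{-884324}} = \frac{1}{- 927844 \left(- \frac{i \sqrt{22817}}{68451}\right) - \frac{1}{884324}} = \frac{1}{\frac{927844 i \sqrt{22817}}{68451} - \frac{1}{884324}} = \frac{1}{- \frac{1}{884324} + \frac{927844 i \sqrt{22817}}{68451}}$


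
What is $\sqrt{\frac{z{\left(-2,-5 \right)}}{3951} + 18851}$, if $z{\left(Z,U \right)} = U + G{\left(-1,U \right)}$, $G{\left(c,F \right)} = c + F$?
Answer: $\frac{\sqrt{32696847310}}{1317} \approx 137.3$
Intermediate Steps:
$G{\left(c,F \right)} = F + c$
$z{\left(Z,U \right)} = -1 + 2 U$ ($z{\left(Z,U \right)} = U + \left(U - 1\right) = U + \left(-1 + U\right) = -1 + 2 U$)
$\sqrt{\frac{z{\left(-2,-5 \right)}}{3951} + 18851} = \sqrt{\frac{-1 + 2 \left(-5\right)}{3951} + 18851} = \sqrt{\frac{-1 - 10}{3951} + 18851} = \sqrt{\frac{1}{3951} \left(-11\right) + 18851} = \sqrt{- \frac{11}{3951} + 18851} = \sqrt{\frac{74480290}{3951}} = \frac{\sqrt{32696847310}}{1317}$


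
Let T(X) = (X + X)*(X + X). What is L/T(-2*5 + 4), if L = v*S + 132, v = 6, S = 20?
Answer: 7/4 ≈ 1.7500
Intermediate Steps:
L = 252 (L = 6*20 + 132 = 120 + 132 = 252)
T(X) = 4*X**2 (T(X) = (2*X)*(2*X) = 4*X**2)
L/T(-2*5 + 4) = 252/((4*(-2*5 + 4)**2)) = 252/((4*(-10 + 4)**2)) = 252/((4*(-6)**2)) = 252/((4*36)) = 252/144 = 252*(1/144) = 7/4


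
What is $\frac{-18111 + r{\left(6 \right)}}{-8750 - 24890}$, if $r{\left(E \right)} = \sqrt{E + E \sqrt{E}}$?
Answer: $\frac{18111}{33640} - \frac{\sqrt{6 + 6 \sqrt{6}}}{33640} \approx 0.53824$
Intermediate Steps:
$r{\left(E \right)} = \sqrt{E + E^{\frac{3}{2}}}$
$\frac{-18111 + r{\left(6 \right)}}{-8750 - 24890} = \frac{-18111 + \sqrt{6 + 6^{\frac{3}{2}}}}{-8750 - 24890} = \frac{-18111 + \sqrt{6 + 6 \sqrt{6}}}{-33640} = \left(-18111 + \sqrt{6 + 6 \sqrt{6}}\right) \left(- \frac{1}{33640}\right) = \frac{18111}{33640} - \frac{\sqrt{6 + 6 \sqrt{6}}}{33640}$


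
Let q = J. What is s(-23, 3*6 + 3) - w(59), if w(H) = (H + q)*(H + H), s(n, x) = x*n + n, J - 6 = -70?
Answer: 84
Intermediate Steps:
J = -64 (J = 6 - 70 = -64)
q = -64
s(n, x) = n + n*x (s(n, x) = n*x + n = n + n*x)
w(H) = 2*H*(-64 + H) (w(H) = (H - 64)*(H + H) = (-64 + H)*(2*H) = 2*H*(-64 + H))
s(-23, 3*6 + 3) - w(59) = -23*(1 + (3*6 + 3)) - 2*59*(-64 + 59) = -23*(1 + (18 + 3)) - 2*59*(-5) = -23*(1 + 21) - 1*(-590) = -23*22 + 590 = -506 + 590 = 84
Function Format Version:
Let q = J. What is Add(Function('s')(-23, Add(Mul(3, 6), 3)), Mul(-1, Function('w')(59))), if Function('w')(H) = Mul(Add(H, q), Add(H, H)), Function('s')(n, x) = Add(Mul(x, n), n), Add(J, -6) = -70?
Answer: 84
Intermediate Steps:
J = -64 (J = Add(6, -70) = -64)
q = -64
Function('s')(n, x) = Add(n, Mul(n, x)) (Function('s')(n, x) = Add(Mul(n, x), n) = Add(n, Mul(n, x)))
Function('w')(H) = Mul(2, H, Add(-64, H)) (Function('w')(H) = Mul(Add(H, -64), Add(H, H)) = Mul(Add(-64, H), Mul(2, H)) = Mul(2, H, Add(-64, H)))
Add(Function('s')(-23, Add(Mul(3, 6), 3)), Mul(-1, Function('w')(59))) = Add(Mul(-23, Add(1, Add(Mul(3, 6), 3))), Mul(-1, Mul(2, 59, Add(-64, 59)))) = Add(Mul(-23, Add(1, Add(18, 3))), Mul(-1, Mul(2, 59, -5))) = Add(Mul(-23, Add(1, 21)), Mul(-1, -590)) = Add(Mul(-23, 22), 590) = Add(-506, 590) = 84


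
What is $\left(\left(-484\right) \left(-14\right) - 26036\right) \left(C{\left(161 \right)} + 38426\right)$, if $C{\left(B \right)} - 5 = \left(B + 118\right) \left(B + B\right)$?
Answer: $-2470460940$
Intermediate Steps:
$C{\left(B \right)} = 5 + 2 B \left(118 + B\right)$ ($C{\left(B \right)} = 5 + \left(B + 118\right) \left(B + B\right) = 5 + \left(118 + B\right) 2 B = 5 + 2 B \left(118 + B\right)$)
$\left(\left(-484\right) \left(-14\right) - 26036\right) \left(C{\left(161 \right)} + 38426\right) = \left(\left(-484\right) \left(-14\right) - 26036\right) \left(\left(5 + 2 \cdot 161^{2} + 236 \cdot 161\right) + 38426\right) = \left(6776 - 26036\right) \left(\left(5 + 2 \cdot 25921 + 37996\right) + 38426\right) = - 19260 \left(\left(5 + 51842 + 37996\right) + 38426\right) = - 19260 \left(89843 + 38426\right) = \left(-19260\right) 128269 = -2470460940$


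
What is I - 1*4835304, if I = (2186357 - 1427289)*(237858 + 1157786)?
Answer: 1059383864488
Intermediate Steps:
I = 1059388699792 (I = 759068*1395644 = 1059388699792)
I - 1*4835304 = 1059388699792 - 1*4835304 = 1059388699792 - 4835304 = 1059383864488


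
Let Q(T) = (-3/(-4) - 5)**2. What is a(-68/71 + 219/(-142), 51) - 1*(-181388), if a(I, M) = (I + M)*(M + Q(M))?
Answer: 5911601/32 ≈ 1.8474e+5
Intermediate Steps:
Q(T) = 289/16 (Q(T) = (-3*(-1/4) - 5)**2 = (3/4 - 5)**2 = (-17/4)**2 = 289/16)
a(I, M) = (289/16 + M)*(I + M) (a(I, M) = (I + M)*(M + 289/16) = (I + M)*(289/16 + M) = (289/16 + M)*(I + M))
a(-68/71 + 219/(-142), 51) - 1*(-181388) = (51**2 + 289*(-68/71 + 219/(-142))/16 + (289/16)*51 + (-68/71 + 219/(-142))*51) - 1*(-181388) = (2601 + 289*(-68*1/71 + 219*(-1/142))/16 + 14739/16 + (-68*1/71 + 219*(-1/142))*51) + 181388 = (2601 + 289*(-68/71 - 219/142)/16 + 14739/16 + (-68/71 - 219/142)*51) + 181388 = (2601 + (289/16)*(-5/2) + 14739/16 - 5/2*51) + 181388 = (2601 - 1445/32 + 14739/16 - 255/2) + 181388 = 107185/32 + 181388 = 5911601/32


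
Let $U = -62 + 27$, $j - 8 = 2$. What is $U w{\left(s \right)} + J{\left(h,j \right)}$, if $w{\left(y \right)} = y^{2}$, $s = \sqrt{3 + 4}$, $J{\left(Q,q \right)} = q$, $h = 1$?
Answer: $-235$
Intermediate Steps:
$j = 10$ ($j = 8 + 2 = 10$)
$U = -35$
$s = \sqrt{7} \approx 2.6458$
$U w{\left(s \right)} + J{\left(h,j \right)} = - 35 \left(\sqrt{7}\right)^{2} + 10 = \left(-35\right) 7 + 10 = -245 + 10 = -235$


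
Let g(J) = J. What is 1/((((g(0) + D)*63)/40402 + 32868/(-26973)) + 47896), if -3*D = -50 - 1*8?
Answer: 60542397/2899666697833 ≈ 2.0879e-5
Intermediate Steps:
D = 58/3 (D = -(-50 - 1*8)/3 = -(-50 - 8)/3 = -⅓*(-58) = 58/3 ≈ 19.333)
1/((((g(0) + D)*63)/40402 + 32868/(-26973)) + 47896) = 1/((((0 + 58/3)*63)/40402 + 32868/(-26973)) + 47896) = 1/((((58/3)*63)*(1/40402) + 32868*(-1/26973)) + 47896) = 1/((1218*(1/40402) - 3652/2997) + 47896) = 1/((609/20201 - 3652/2997) + 47896) = 1/(-71948879/60542397 + 47896) = 1/(2899666697833/60542397) = 60542397/2899666697833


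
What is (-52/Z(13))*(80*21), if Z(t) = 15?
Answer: -5824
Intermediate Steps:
(-52/Z(13))*(80*21) = (-52/15)*(80*21) = -52*1/15*1680 = -52/15*1680 = -5824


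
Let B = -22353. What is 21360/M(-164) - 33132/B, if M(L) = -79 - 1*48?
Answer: -157750772/946277 ≈ -166.71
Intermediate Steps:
M(L) = -127 (M(L) = -79 - 48 = -127)
21360/M(-164) - 33132/B = 21360/(-127) - 33132/(-22353) = 21360*(-1/127) - 33132*(-1/22353) = -21360/127 + 11044/7451 = -157750772/946277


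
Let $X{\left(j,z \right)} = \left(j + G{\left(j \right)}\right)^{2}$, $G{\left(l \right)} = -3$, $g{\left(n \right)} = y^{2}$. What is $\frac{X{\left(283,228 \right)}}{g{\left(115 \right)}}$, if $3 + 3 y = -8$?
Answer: $\frac{705600}{121} \approx 5831.4$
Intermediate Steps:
$y = - \frac{11}{3}$ ($y = -1 + \frac{1}{3} \left(-8\right) = -1 - \frac{8}{3} = - \frac{11}{3} \approx -3.6667$)
$g{\left(n \right)} = \frac{121}{9}$ ($g{\left(n \right)} = \left(- \frac{11}{3}\right)^{2} = \frac{121}{9}$)
$X{\left(j,z \right)} = \left(-3 + j\right)^{2}$ ($X{\left(j,z \right)} = \left(j - 3\right)^{2} = \left(-3 + j\right)^{2}$)
$\frac{X{\left(283,228 \right)}}{g{\left(115 \right)}} = \frac{\left(-3 + 283\right)^{2}}{\frac{121}{9}} = 280^{2} \cdot \frac{9}{121} = 78400 \cdot \frac{9}{121} = \frac{705600}{121}$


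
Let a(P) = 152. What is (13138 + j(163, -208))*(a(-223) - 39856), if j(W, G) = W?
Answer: -528102904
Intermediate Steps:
(13138 + j(163, -208))*(a(-223) - 39856) = (13138 + 163)*(152 - 39856) = 13301*(-39704) = -528102904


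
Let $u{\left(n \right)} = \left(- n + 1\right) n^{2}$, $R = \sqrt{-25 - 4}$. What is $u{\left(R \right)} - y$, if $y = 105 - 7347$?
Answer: $7213 + 29 i \sqrt{29} \approx 7213.0 + 156.17 i$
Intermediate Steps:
$R = i \sqrt{29}$ ($R = \sqrt{-25 + \left(-54 + 50\right)} = \sqrt{-25 - 4} = \sqrt{-29} = i \sqrt{29} \approx 5.3852 i$)
$u{\left(n \right)} = n^{2} \left(1 - n\right)$ ($u{\left(n \right)} = \left(1 - n\right) n^{2} = n^{2} \left(1 - n\right)$)
$y = -7242$ ($y = 105 - 7347 = -7242$)
$u{\left(R \right)} - y = \left(i \sqrt{29}\right)^{2} \left(1 - i \sqrt{29}\right) - -7242 = - 29 \left(1 - i \sqrt{29}\right) + 7242 = \left(-29 + 29 i \sqrt{29}\right) + 7242 = 7213 + 29 i \sqrt{29}$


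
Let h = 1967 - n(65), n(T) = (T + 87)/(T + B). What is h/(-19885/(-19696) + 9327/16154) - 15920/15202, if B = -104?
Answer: 92866935733548040/74840009986599 ≈ 1240.9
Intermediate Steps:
n(T) = (87 + T)/(-104 + T) (n(T) = (T + 87)/(T - 104) = (87 + T)/(-104 + T))
h = 76865/39 (h = 1967 - (87 + 65)/(-104 + 65) = 1967 - 152/(-39) = 1967 - (-1)*152/39 = 1967 - 1*(-152/39) = 1967 + 152/39 = 76865/39 ≈ 1970.9)
h/(-19885/(-19696) + 9327/16154) - 15920/15202 = 76865/(39*(-19885/(-19696) + 9327/16154)) - 15920/15202 = 76865/(39*(-19885*(-1/19696) + 9327*(1/16154))) - 15920*1/15202 = 76865/(39*(19885/19696 + 9327/16154)) - 7960/7601 = 76865/(39*(252463441/159084592)) - 7960/7601 = (76865/39)*(159084592/252463441) - 7960/7601 = 12228037164080/9846074199 - 7960/7601 = 92866935733548040/74840009986599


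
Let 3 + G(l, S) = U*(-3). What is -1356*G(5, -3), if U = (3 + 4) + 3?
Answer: 44748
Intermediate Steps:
U = 10 (U = 7 + 3 = 10)
G(l, S) = -33 (G(l, S) = -3 + 10*(-3) = -3 - 30 = -33)
-1356*G(5, -3) = -1356*(-33) = 44748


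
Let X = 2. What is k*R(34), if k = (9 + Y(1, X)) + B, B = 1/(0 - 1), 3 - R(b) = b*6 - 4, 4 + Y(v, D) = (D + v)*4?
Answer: -3152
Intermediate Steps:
Y(v, D) = -4 + 4*D + 4*v (Y(v, D) = -4 + (D + v)*4 = -4 + (4*D + 4*v) = -4 + 4*D + 4*v)
R(b) = 7 - 6*b (R(b) = 3 - (b*6 - 4) = 3 - (6*b - 4) = 3 - (-4 + 6*b) = 3 + (4 - 6*b) = 7 - 6*b)
B = -1 (B = 1/(-1) = -1)
k = 16 (k = (9 + (-4 + 4*2 + 4*1)) - 1 = (9 + (-4 + 8 + 4)) - 1 = (9 + 8) - 1 = 17 - 1 = 16)
k*R(34) = 16*(7 - 6*34) = 16*(7 - 204) = 16*(-197) = -3152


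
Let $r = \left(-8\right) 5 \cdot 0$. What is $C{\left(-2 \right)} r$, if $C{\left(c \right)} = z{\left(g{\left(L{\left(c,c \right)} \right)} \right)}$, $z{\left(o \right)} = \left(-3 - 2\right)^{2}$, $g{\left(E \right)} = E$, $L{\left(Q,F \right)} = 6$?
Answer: $0$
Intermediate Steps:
$z{\left(o \right)} = 25$ ($z{\left(o \right)} = \left(-5\right)^{2} = 25$)
$C{\left(c \right)} = 25$
$r = 0$ ($r = \left(-40\right) 0 = 0$)
$C{\left(-2 \right)} r = 25 \cdot 0 = 0$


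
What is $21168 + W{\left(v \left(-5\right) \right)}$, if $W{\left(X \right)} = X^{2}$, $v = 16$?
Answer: $27568$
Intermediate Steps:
$21168 + W{\left(v \left(-5\right) \right)} = 21168 + \left(16 \left(-5\right)\right)^{2} = 21168 + \left(-80\right)^{2} = 21168 + 6400 = 27568$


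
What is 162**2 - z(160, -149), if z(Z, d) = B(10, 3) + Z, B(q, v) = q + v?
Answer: 26071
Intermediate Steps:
z(Z, d) = 13 + Z (z(Z, d) = (10 + 3) + Z = 13 + Z)
162**2 - z(160, -149) = 162**2 - (13 + 160) = 26244 - 1*173 = 26244 - 173 = 26071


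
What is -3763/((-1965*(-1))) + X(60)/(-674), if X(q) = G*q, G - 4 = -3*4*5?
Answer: 2033069/662205 ≈ 3.0702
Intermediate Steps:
G = -56 (G = 4 - 3*4*5 = 4 - 12*5 = 4 - 60 = -56)
X(q) = -56*q
-3763/((-1965*(-1))) + X(60)/(-674) = -3763/((-1965*(-1))) - 56*60/(-674) = -3763/1965 - 3360*(-1/674) = -3763*1/1965 + 1680/337 = -3763/1965 + 1680/337 = 2033069/662205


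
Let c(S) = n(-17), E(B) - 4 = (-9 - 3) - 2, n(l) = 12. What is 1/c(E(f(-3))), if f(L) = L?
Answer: 1/12 ≈ 0.083333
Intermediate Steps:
E(B) = -10 (E(B) = 4 + ((-9 - 3) - 2) = 4 + (-12 - 2) = 4 - 14 = -10)
c(S) = 12
1/c(E(f(-3))) = 1/12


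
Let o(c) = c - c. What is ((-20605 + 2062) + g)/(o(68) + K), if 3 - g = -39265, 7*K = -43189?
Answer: -145075/43189 ≈ -3.3591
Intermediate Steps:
K = -43189/7 (K = (⅐)*(-43189) = -43189/7 ≈ -6169.9)
o(c) = 0
g = 39268 (g = 3 - 1*(-39265) = 3 + 39265 = 39268)
((-20605 + 2062) + g)/(o(68) + K) = ((-20605 + 2062) + 39268)/(0 - 43189/7) = (-18543 + 39268)/(-43189/7) = 20725*(-7/43189) = -145075/43189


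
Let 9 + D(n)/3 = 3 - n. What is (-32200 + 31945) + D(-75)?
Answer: -48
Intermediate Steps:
D(n) = -18 - 3*n (D(n) = -27 + 3*(3 - n) = -27 + (9 - 3*n) = -18 - 3*n)
(-32200 + 31945) + D(-75) = (-32200 + 31945) + (-18 - 3*(-75)) = -255 + (-18 + 225) = -255 + 207 = -48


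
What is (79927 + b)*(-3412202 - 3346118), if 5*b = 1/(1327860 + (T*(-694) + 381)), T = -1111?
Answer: -1133970084669437664/2099275 ≈ -5.4017e+11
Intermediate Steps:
b = 1/10496375 (b = 1/(5*(1327860 + (-1111*(-694) + 381))) = 1/(5*(1327860 + (771034 + 381))) = 1/(5*(1327860 + 771415)) = (⅕)/2099275 = (⅕)*(1/2099275) = 1/10496375 ≈ 9.5271e-8)
(79927 + b)*(-3412202 - 3346118) = (79927 + 1/10496375)*(-3412202 - 3346118) = (838943764626/10496375)*(-6758320) = -1133970084669437664/2099275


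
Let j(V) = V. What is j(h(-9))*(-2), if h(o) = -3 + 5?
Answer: -4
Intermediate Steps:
h(o) = 2
j(h(-9))*(-2) = 2*(-2) = -4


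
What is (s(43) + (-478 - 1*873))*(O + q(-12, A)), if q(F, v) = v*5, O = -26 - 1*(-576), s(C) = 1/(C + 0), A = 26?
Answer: -39502560/43 ≈ -9.1866e+5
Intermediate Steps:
s(C) = 1/C
O = 550 (O = -26 + 576 = 550)
q(F, v) = 5*v
(s(43) + (-478 - 1*873))*(O + q(-12, A)) = (1/43 + (-478 - 1*873))*(550 + 5*26) = (1/43 + (-478 - 873))*(550 + 130) = (1/43 - 1351)*680 = -58092/43*680 = -39502560/43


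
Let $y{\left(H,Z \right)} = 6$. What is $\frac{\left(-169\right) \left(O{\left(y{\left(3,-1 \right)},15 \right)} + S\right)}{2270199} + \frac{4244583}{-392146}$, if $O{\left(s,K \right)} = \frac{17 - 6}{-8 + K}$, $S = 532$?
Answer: $- \frac{22566621670503}{2077248733126} \approx -10.864$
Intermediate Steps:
$O{\left(s,K \right)} = \frac{11}{-8 + K}$
$\frac{\left(-169\right) \left(O{\left(y{\left(3,-1 \right)},15 \right)} + S\right)}{2270199} + \frac{4244583}{-392146} = \frac{\left(-169\right) \left(\frac{11}{-8 + 15} + 532\right)}{2270199} + \frac{4244583}{-392146} = - 169 \left(\frac{11}{7} + 532\right) \frac{1}{2270199} + 4244583 \left(- \frac{1}{392146}\right) = - 169 \left(11 \cdot \frac{1}{7} + 532\right) \frac{1}{2270199} - \frac{4244583}{392146} = - 169 \left(\frac{11}{7} + 532\right) \frac{1}{2270199} - \frac{4244583}{392146} = \left(-169\right) \frac{3735}{7} \cdot \frac{1}{2270199} - \frac{4244583}{392146} = \left(- \frac{631215}{7}\right) \frac{1}{2270199} - \frac{4244583}{392146} = - \frac{210405}{5297131} - \frac{4244583}{392146} = - \frac{22566621670503}{2077248733126}$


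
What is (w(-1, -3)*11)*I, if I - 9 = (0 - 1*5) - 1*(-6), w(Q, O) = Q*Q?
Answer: 110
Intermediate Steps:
w(Q, O) = Q**2
I = 10 (I = 9 + ((0 - 1*5) - 1*(-6)) = 9 + ((0 - 5) + 6) = 9 + (-5 + 6) = 9 + 1 = 10)
(w(-1, -3)*11)*I = ((-1)**2*11)*10 = (1*11)*10 = 11*10 = 110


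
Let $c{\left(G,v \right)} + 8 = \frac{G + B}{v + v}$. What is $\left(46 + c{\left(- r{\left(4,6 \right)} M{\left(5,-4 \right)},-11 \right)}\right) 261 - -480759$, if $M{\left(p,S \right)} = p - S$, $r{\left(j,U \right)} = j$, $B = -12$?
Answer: $\frac{5403711}{11} \approx 4.9125 \cdot 10^{5}$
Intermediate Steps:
$c{\left(G,v \right)} = -8 + \frac{-12 + G}{2 v}$ ($c{\left(G,v \right)} = -8 + \frac{G - 12}{v + v} = -8 + \frac{-12 + G}{2 v}$)
$\left(46 + c{\left(- r{\left(4,6 \right)} M{\left(5,-4 \right)},-11 \right)}\right) 261 - -480759 = \left(46 + \frac{-12 + \left(-1\right) 4 \left(5 - -4\right) - -176}{2 \left(-11\right)}\right) 261 - -480759 = \left(46 + \frac{1}{2} \left(- \frac{1}{11}\right) \left(-12 - 4 \left(5 + 4\right) + 176\right)\right) 261 + 480759 = \left(46 + \frac{1}{2} \left(- \frac{1}{11}\right) \left(-12 - 36 + 176\right)\right) 261 + 480759 = \left(46 + \frac{1}{2} \left(- \frac{1}{11}\right) 128\right) 261 + 480759 = \left(46 - \frac{64}{11}\right) 261 + 480759 = \frac{442}{11} \cdot 261 + 480759 = \frac{115362}{11} + 480759 = \frac{5403711}{11}$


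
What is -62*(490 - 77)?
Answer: -25606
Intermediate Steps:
-62*(490 - 77) = -62*413 = -25606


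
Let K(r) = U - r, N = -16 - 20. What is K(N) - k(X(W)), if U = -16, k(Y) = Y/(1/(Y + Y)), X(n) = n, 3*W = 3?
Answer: 18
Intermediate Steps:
W = 1 (W = (⅓)*3 = 1)
k(Y) = 2*Y² (k(Y) = Y/(1/(2*Y)) = Y/((1/(2*Y))) = Y*(2*Y) = 2*Y²)
N = -36
K(r) = -16 - r
K(N) - k(X(W)) = (-16 - 1*(-36)) - 2*1² = (-16 + 36) - 2 = 20 - 1*2 = 20 - 2 = 18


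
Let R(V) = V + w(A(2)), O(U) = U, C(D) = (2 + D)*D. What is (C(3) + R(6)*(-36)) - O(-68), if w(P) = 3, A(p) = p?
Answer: -241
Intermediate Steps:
C(D) = D*(2 + D)
R(V) = 3 + V (R(V) = V + 3 = 3 + V)
(C(3) + R(6)*(-36)) - O(-68) = (3*(2 + 3) + (3 + 6)*(-36)) - 1*(-68) = (3*5 + 9*(-36)) + 68 = (15 - 324) + 68 = -309 + 68 = -241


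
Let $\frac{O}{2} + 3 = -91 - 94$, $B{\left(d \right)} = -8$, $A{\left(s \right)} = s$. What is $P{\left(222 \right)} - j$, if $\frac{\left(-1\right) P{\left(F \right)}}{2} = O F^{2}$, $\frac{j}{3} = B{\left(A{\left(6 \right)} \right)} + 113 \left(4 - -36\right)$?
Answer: $37048032$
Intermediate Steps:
$j = 13536$ ($j = 3 \left(-8 + 113 \left(4 - -36\right)\right) = 3 \left(-8 + 113 \left(4 + 36\right)\right) = 3 \left(-8 + 113 \cdot 40\right) = 3 \left(-8 + 4520\right) = 3 \cdot 4512 = 13536$)
$O = -376$ ($O = -6 + 2 \left(-91 - 94\right) = -6 + 2 \left(-185\right) = -6 - 370 = -376$)
$P{\left(F \right)} = 752 F^{2}$ ($P{\left(F \right)} = - 2 \left(- 376 F^{2}\right) = 752 F^{2}$)
$P{\left(222 \right)} - j = 752 \cdot 222^{2} - 13536 = 752 \cdot 49284 - 13536 = 37061568 - 13536 = 37048032$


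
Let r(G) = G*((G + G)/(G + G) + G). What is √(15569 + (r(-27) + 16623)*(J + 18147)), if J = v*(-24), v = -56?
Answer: 2*√84424286 ≈ 18377.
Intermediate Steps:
r(G) = G*(1 + G) (r(G) = G*((2*G)/((2*G)) + G) = G*((2*G)*(1/(2*G)) + G) = G*(1 + G))
J = 1344 (J = -56*(-24) = 1344)
√(15569 + (r(-27) + 16623)*(J + 18147)) = √(15569 + (-27*(1 - 27) + 16623)*(1344 + 18147)) = √(15569 + (-27*(-26) + 16623)*19491) = √(15569 + (702 + 16623)*19491) = √(15569 + 17325*19491) = √(15569 + 337681575) = √337697144 = 2*√84424286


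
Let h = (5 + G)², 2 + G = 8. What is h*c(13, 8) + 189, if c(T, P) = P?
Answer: 1157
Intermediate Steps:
G = 6 (G = -2 + 8 = 6)
h = 121 (h = (5 + 6)² = 11² = 121)
h*c(13, 8) + 189 = 121*8 + 189 = 968 + 189 = 1157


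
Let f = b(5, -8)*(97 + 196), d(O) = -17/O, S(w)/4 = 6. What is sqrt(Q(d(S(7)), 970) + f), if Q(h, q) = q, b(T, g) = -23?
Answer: 3*I*sqrt(641) ≈ 75.954*I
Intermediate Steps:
S(w) = 24 (S(w) = 4*6 = 24)
f = -6739 (f = -23*(97 + 196) = -23*293 = -6739)
sqrt(Q(d(S(7)), 970) + f) = sqrt(970 - 6739) = sqrt(-5769) = 3*I*sqrt(641)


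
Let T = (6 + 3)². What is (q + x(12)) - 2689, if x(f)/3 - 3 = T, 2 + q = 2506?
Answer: 67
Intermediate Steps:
q = 2504 (q = -2 + 2506 = 2504)
T = 81 (T = 9² = 81)
x(f) = 252 (x(f) = 9 + 3*81 = 9 + 243 = 252)
(q + x(12)) - 2689 = (2504 + 252) - 2689 = 2756 - 2689 = 67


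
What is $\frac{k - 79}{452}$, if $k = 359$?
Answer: $\frac{70}{113} \approx 0.61947$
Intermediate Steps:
$\frac{k - 79}{452} = \frac{359 - 79}{452} = \left(359 - 79\right) \frac{1}{452} = 280 \cdot \frac{1}{452} = \frac{70}{113}$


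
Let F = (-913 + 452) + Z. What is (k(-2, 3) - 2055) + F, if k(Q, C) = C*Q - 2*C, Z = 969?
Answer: -1559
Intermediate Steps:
k(Q, C) = -2*C + C*Q
F = 508 (F = (-913 + 452) + 969 = -461 + 969 = 508)
(k(-2, 3) - 2055) + F = (3*(-2 - 2) - 2055) + 508 = (3*(-4) - 2055) + 508 = (-12 - 2055) + 508 = -2067 + 508 = -1559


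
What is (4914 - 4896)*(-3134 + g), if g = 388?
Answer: -49428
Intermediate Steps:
(4914 - 4896)*(-3134 + g) = (4914 - 4896)*(-3134 + 388) = 18*(-2746) = -49428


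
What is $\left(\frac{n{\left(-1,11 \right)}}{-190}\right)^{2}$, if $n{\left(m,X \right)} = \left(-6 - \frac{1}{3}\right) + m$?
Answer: $\frac{121}{81225} \approx 0.0014897$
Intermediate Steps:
$n{\left(m,X \right)} = - \frac{19}{3} + m$ ($n{\left(m,X \right)} = \left(-6 - \frac{1}{3}\right) + m = - \frac{19}{3} + m$)
$\left(\frac{n{\left(-1,11 \right)}}{-190}\right)^{2} = \left(\frac{- \frac{19}{3} - 1}{-190}\right)^{2} = \left(\left(- \frac{22}{3}\right) \left(- \frac{1}{190}\right)\right)^{2} = \left(\frac{11}{285}\right)^{2} = \frac{121}{81225}$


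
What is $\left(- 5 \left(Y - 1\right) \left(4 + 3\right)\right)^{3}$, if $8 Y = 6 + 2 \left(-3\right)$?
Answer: $42875$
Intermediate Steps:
$Y = 0$ ($Y = \frac{6 + 2 \left(-3\right)}{8} = \frac{6 - 6}{8} = \frac{1}{8} \cdot 0 = 0$)
$\left(- 5 \left(Y - 1\right) \left(4 + 3\right)\right)^{3} = \left(- 5 \left(0 - 1\right) \left(4 + 3\right)\right)^{3} = \left(\left(-5\right) \left(-1\right) 7\right)^{3} = \left(5 \cdot 7\right)^{3} = 35^{3} = 42875$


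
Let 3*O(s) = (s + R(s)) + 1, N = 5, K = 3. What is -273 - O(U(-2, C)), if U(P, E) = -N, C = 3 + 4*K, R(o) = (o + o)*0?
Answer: -815/3 ≈ -271.67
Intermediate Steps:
R(o) = 0 (R(o) = (2*o)*0 = 0)
C = 15 (C = 3 + 4*3 = 3 + 12 = 15)
U(P, E) = -5 (U(P, E) = -1*5 = -5)
O(s) = ⅓ + s/3 (O(s) = ((s + 0) + 1)/3 = (s + 1)/3 = (1 + s)/3 = ⅓ + s/3)
-273 - O(U(-2, C)) = -273 - (⅓ + (⅓)*(-5)) = -273 - (⅓ - 5/3) = -273 - 1*(-4/3) = -273 + 4/3 = -815/3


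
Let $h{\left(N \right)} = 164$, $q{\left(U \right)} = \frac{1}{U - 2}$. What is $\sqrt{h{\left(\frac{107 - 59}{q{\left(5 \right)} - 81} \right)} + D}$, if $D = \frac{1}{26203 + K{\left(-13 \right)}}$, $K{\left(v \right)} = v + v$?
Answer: $\frac{\sqrt{112378620133}}{26177} \approx 12.806$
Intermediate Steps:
$q{\left(U \right)} = \frac{1}{-2 + U}$
$K{\left(v \right)} = 2 v$
$D = \frac{1}{26177}$ ($D = \frac{1}{26203 + 2 \left(-13\right)} = \frac{1}{26203 - 26} = \frac{1}{26177} \approx 3.8201 \cdot 10^{-5}$)
$\sqrt{h{\left(\frac{107 - 59}{q{\left(5 \right)} - 81} \right)} + D} = \sqrt{164 + \frac{1}{26177}} = \sqrt{\frac{4293029}{26177}} = \frac{\sqrt{112378620133}}{26177}$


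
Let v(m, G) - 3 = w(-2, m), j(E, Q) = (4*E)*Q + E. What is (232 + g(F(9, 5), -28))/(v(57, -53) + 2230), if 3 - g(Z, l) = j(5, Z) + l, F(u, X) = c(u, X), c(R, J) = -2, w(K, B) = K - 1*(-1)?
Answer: 149/1116 ≈ 0.13351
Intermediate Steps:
w(K, B) = 1 + K (w(K, B) = K + 1 = 1 + K)
j(E, Q) = E + 4*E*Q (j(E, Q) = 4*E*Q + E = E + 4*E*Q)
F(u, X) = -2
v(m, G) = 2 (v(m, G) = 3 + (1 - 2) = 3 - 1 = 2)
g(Z, l) = -2 - l - 20*Z (g(Z, l) = 3 - (5*(1 + 4*Z) + l) = 3 - ((5 + 20*Z) + l) = 3 - (5 + l + 20*Z) = 3 + (-5 - l - 20*Z) = -2 - l - 20*Z)
(232 + g(F(9, 5), -28))/(v(57, -53) + 2230) = (232 + (-2 - 1*(-28) - 20*(-2)))/(2 + 2230) = (232 + (-2 + 28 + 40))/2232 = (232 + 66)*(1/2232) = 298*(1/2232) = 149/1116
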